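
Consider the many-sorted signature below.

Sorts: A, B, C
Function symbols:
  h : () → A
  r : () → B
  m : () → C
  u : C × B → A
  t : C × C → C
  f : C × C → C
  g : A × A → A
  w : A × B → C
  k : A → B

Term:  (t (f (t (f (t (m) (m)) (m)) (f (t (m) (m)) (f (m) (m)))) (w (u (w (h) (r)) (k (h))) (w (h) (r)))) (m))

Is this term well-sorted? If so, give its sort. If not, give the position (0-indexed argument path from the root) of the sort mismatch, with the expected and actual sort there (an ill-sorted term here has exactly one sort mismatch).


          (m) : C
          (m) : C
        (t (m) (m)) : C
        (m) : C
      (f (t (m) (m)) (m)) : C
          (m) : C
          (m) : C
        (t (m) (m)) : C
          (m) : C
          (m) : C
        (f (m) (m)) : C
      (f (t (m) (m)) (f (m) (m))) : C
    (t (f (t (m) (m)) (m)) (f (t (m) (m)) (f (m) (m)))) : C
          (h) : A
          (r) : B
        (w (h) (r)) : C
          (h) : A
        (k (h)) : B
      (u (w (h) (r)) (k (h))) : A
        (h) : A
        (r) : B
      (w (h) (r)) : C
    (w (u (w (h) (r)) (k (h))) (w (h) (r))) : ✗ arg 1 at [0, 1, 1] has sort C, expected B
  (m) : C

ill-sorted at position [0, 1, 1]: expected B, got C


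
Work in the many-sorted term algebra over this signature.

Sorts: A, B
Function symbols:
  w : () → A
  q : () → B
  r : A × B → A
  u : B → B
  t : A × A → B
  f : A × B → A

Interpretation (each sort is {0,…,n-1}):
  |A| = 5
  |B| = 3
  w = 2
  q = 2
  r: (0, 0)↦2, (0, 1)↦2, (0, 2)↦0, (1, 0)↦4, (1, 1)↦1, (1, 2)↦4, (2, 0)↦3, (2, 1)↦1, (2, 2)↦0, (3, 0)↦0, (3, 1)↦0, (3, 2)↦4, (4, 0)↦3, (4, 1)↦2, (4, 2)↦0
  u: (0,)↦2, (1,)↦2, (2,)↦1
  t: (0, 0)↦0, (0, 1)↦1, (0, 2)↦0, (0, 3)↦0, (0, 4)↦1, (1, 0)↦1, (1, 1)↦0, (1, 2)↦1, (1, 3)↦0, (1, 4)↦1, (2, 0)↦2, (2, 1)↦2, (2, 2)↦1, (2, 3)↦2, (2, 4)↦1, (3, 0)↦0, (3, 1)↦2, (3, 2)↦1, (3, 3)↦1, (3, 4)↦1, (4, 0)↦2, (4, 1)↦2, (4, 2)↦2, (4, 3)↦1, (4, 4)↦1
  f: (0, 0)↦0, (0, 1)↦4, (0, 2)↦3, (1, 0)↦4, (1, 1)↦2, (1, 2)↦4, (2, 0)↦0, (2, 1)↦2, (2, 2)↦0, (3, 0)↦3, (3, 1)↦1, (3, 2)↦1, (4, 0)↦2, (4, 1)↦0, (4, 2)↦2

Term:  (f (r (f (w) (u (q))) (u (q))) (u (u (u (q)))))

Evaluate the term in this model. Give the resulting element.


value = 2

  w = 2
  q = 2
  (u (q)) = u(2,) = 1
  (f (w) (u (q))) = f(2, 1) = 2
  q = 2
  (u (q)) = u(2,) = 1
  (r (f (w) (u (q))) (u (q))) = r(2, 1) = 1
  q = 2
  (u (q)) = u(2,) = 1
  (u (u (q))) = u(1,) = 2
  (u (u (u (q)))) = u(2,) = 1
  (f (r (f (w) (u (q))) (u (q))) (u (u (u (q))))) = f(1, 1) = 2


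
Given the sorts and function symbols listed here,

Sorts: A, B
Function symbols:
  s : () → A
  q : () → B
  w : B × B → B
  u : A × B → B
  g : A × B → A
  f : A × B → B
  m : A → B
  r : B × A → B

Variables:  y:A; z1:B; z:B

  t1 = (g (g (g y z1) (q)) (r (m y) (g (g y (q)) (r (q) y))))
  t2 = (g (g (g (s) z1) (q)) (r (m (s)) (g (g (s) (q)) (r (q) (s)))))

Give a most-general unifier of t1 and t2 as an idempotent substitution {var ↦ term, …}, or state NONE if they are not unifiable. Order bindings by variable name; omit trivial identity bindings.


{y ↦ (s)}


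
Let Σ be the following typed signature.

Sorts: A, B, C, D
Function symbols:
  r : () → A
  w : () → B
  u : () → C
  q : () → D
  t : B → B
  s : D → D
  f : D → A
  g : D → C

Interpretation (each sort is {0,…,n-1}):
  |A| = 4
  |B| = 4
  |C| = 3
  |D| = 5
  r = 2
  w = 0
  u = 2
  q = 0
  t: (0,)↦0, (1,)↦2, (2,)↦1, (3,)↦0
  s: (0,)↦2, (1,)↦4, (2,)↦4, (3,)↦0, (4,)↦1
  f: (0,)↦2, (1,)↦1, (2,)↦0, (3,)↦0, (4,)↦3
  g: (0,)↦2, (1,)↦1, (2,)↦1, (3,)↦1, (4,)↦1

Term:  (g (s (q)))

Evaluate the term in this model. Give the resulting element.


  q = 0
  (s (q)) = s(0,) = 2
  (g (s (q))) = g(2,) = 1

value = 1


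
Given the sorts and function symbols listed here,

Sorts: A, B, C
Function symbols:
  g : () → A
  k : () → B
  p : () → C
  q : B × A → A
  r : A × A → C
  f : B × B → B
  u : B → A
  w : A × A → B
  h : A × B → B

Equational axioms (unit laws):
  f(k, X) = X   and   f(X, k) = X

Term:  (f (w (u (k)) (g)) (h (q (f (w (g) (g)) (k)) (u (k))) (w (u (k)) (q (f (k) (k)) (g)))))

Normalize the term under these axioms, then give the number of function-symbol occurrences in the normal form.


size = 18

1. (f (w (u (k)) (g)) (h (q (f (w (g) (g)) (k)) (u (k))) (w (u (k)) (q (f (k) (k)) (g)))))  →  (f (w (u (k)) (g)) (h (q (w (g) (g)) (u (k))) (w (u (k)) (q (f (k) (k)) (g)))))
2. (f (w (u (k)) (g)) (h (q (w (g) (g)) (u (k))) (w (u (k)) (q (f (k) (k)) (g)))))  →  (f (w (u (k)) (g)) (h (q (w (g) (g)) (u (k))) (w (u (k)) (q (k) (g)))))
normal form: (f (w (u (k)) (g)) (h (q (w (g) (g)) (u (k))) (w (u (k)) (q (k) (g)))))


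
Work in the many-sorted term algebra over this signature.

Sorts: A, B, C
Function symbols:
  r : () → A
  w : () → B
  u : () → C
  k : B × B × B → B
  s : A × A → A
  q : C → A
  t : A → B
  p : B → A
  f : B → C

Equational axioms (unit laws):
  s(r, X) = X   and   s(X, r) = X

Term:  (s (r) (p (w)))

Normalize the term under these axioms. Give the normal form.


normal form = (p (w))

1. (s (r) (p (w)))  →  (p (w))


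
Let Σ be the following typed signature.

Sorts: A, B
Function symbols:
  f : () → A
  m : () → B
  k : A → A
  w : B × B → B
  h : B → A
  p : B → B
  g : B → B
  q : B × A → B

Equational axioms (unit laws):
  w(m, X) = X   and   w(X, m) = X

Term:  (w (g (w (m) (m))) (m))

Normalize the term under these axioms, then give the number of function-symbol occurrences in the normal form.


1. (w (g (w (m) (m))) (m))  →  (g (w (m) (m)))
2. (g (w (m) (m)))  →  (g (m))
normal form: (g (m))

size = 2


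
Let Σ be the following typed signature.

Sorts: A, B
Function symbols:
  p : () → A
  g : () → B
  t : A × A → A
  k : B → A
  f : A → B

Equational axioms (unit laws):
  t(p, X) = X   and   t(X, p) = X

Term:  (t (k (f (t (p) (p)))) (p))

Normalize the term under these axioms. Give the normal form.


normal form = (k (f (p)))

1. (t (k (f (t (p) (p)))) (p))  →  (k (f (t (p) (p))))
2. (k (f (t (p) (p))))  →  (k (f (p)))


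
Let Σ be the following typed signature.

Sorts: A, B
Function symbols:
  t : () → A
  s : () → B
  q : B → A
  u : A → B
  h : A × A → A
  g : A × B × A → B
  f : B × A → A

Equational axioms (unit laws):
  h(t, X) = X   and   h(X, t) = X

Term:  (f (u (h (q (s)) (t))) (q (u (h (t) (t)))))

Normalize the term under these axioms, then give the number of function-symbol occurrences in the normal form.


size = 7

1. (f (u (h (q (s)) (t))) (q (u (h (t) (t)))))  →  (f (u (q (s))) (q (u (h (t) (t)))))
2. (f (u (q (s))) (q (u (h (t) (t)))))  →  (f (u (q (s))) (q (u (t))))
normal form: (f (u (q (s))) (q (u (t))))


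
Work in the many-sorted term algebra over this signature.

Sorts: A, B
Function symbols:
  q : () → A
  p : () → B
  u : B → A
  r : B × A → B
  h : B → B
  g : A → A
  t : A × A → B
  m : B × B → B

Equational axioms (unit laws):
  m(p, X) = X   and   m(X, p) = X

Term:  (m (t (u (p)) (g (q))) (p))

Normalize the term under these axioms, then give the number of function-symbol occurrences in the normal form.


1. (m (t (u (p)) (g (q))) (p))  →  (t (u (p)) (g (q)))
normal form: (t (u (p)) (g (q)))

size = 5


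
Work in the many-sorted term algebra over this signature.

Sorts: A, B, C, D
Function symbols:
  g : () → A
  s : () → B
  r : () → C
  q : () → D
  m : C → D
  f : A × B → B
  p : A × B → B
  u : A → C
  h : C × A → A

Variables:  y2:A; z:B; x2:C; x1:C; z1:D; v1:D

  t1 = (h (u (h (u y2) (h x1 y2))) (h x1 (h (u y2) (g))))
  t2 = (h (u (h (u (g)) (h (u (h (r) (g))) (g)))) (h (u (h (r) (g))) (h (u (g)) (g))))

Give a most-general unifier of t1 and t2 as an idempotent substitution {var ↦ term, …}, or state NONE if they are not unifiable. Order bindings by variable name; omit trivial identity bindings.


{x1 ↦ (u (h (r) (g))), y2 ↦ (g)}


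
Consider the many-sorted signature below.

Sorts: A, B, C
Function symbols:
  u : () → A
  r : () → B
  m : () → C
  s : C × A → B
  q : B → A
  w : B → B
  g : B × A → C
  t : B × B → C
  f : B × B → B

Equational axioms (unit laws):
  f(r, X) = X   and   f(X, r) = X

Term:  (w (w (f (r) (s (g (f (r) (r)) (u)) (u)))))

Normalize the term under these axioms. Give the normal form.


1. (w (w (f (r) (s (g (f (r) (r)) (u)) (u)))))  →  (w (w (s (g (f (r) (r)) (u)) (u))))
2. (w (w (s (g (f (r) (r)) (u)) (u))))  →  (w (w (s (g (r) (u)) (u))))

normal form = (w (w (s (g (r) (u)) (u))))


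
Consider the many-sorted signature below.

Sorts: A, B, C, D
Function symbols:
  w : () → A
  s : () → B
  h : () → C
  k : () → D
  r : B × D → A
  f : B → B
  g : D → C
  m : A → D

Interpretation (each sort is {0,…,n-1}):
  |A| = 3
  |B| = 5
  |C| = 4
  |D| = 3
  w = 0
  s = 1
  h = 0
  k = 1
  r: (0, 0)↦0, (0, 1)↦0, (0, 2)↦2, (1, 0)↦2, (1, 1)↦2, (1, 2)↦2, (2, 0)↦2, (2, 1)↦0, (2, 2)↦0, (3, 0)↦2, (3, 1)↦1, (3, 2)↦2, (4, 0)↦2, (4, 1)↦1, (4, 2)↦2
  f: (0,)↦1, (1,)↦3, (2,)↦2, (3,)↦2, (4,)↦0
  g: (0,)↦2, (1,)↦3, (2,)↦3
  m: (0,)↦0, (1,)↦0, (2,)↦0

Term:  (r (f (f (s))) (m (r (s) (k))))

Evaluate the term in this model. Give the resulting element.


value = 2

  s = 1
  (f (s)) = f(1,) = 3
  (f (f (s))) = f(3,) = 2
  s = 1
  k = 1
  (r (s) (k)) = r(1, 1) = 2
  (m (r (s) (k))) = m(2,) = 0
  (r (f (f (s))) (m (r (s) (k)))) = r(2, 0) = 2


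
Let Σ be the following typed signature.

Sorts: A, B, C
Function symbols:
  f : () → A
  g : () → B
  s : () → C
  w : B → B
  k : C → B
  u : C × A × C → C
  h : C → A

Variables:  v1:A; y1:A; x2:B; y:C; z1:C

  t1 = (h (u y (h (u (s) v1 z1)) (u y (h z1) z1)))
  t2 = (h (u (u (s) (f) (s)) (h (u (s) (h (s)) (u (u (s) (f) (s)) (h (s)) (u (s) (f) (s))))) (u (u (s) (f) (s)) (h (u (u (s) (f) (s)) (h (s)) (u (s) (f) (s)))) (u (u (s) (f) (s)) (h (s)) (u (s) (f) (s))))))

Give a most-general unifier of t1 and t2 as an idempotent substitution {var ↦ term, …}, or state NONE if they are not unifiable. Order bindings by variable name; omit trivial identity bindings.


{v1 ↦ (h (s)), y ↦ (u (s) (f) (s)), z1 ↦ (u (u (s) (f) (s)) (h (s)) (u (s) (f) (s)))}


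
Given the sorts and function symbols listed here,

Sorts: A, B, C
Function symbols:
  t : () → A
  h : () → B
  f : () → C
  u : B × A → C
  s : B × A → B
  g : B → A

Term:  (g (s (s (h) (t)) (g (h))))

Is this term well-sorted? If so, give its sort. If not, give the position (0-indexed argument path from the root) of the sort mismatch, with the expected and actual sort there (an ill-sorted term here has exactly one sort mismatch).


      (h) : B
      (t) : A
    (s (h) (t)) : B
      (h) : B
    (g (h)) : A
  (s (s (h) (t)) (g (h))) : B
(g (s (s (h) (t)) (g (h)))) : A

well-sorted; sort = A


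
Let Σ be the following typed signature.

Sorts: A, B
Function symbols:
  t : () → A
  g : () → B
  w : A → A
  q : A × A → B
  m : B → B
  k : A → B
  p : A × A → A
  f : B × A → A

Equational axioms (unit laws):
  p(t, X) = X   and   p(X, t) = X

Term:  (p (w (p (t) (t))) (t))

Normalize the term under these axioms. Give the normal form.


1. (p (w (p (t) (t))) (t))  →  (w (p (t) (t)))
2. (w (p (t) (t)))  →  (w (t))

normal form = (w (t))


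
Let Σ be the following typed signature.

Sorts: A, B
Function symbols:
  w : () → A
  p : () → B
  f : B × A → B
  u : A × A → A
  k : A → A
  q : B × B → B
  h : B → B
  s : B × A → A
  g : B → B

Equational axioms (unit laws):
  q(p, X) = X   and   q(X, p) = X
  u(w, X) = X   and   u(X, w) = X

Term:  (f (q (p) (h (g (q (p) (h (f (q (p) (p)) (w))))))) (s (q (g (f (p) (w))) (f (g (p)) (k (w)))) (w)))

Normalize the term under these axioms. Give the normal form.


1. (f (q (p) (h (g (q (p) (h (f (q (p) (p)) (w))))))) (s (q (g (f (p) (w))) (f (g (p)) (k (w)))) (w)))  →  (f (h (g (q (p) (h (f (q (p) (p)) (w)))))) (s (q (g (f (p) (w))) (f (g (p)) (k (w)))) (w)))
2. (f (h (g (q (p) (h (f (q (p) (p)) (w)))))) (s (q (g (f (p) (w))) (f (g (p)) (k (w)))) (w)))  →  (f (h (g (h (f (q (p) (p)) (w))))) (s (q (g (f (p) (w))) (f (g (p)) (k (w)))) (w)))
3. (f (h (g (h (f (q (p) (p)) (w))))) (s (q (g (f (p) (w))) (f (g (p)) (k (w)))) (w)))  →  (f (h (g (h (f (p) (w))))) (s (q (g (f (p) (w))) (f (g (p)) (k (w)))) (w)))

normal form = (f (h (g (h (f (p) (w))))) (s (q (g (f (p) (w))) (f (g (p)) (k (w)))) (w)))


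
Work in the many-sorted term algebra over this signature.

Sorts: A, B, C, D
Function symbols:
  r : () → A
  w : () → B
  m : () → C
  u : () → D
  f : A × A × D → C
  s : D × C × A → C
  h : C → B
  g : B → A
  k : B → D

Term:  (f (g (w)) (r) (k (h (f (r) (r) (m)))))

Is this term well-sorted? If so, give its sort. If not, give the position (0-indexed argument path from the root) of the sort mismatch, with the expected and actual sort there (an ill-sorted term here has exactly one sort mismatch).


ill-sorted at position [2, 0, 0, 2]: expected D, got C

    (w) : B
  (g (w)) : A
  (r) : A
        (r) : A
        (r) : A
        (m) : C
      (f (r) (r) (m)) : ✗ arg 2 at [2, 0, 0, 2] has sort C, expected D


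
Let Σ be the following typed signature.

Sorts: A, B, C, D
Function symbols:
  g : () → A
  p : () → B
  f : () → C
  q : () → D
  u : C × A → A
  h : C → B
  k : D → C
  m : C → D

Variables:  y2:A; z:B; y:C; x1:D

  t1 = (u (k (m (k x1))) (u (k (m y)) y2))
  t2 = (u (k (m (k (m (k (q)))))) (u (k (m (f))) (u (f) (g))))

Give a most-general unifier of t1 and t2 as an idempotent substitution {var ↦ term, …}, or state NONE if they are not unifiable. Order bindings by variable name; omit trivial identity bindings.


{x1 ↦ (m (k (q))), y ↦ (f), y2 ↦ (u (f) (g))}


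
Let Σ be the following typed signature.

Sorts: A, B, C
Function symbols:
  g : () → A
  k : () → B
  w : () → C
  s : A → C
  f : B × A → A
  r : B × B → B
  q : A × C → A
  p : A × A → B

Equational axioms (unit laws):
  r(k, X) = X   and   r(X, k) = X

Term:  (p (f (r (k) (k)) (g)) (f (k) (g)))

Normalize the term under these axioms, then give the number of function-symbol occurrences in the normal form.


size = 7

1. (p (f (r (k) (k)) (g)) (f (k) (g)))  →  (p (f (k) (g)) (f (k) (g)))
normal form: (p (f (k) (g)) (f (k) (g)))


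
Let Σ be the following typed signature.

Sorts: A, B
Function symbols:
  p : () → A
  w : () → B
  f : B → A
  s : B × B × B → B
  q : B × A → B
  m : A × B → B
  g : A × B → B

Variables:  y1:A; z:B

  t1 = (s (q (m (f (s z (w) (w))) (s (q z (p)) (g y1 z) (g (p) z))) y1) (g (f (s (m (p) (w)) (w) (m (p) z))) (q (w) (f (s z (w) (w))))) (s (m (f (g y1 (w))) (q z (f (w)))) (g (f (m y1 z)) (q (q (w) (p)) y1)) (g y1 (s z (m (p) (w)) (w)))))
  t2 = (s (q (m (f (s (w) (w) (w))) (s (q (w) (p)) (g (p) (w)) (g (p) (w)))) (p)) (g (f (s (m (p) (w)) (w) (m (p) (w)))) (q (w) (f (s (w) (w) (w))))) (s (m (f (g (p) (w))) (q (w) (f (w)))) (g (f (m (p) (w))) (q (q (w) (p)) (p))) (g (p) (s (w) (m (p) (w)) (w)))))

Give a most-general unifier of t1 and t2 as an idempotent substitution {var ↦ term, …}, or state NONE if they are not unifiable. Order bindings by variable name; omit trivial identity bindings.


{y1 ↦ (p), z ↦ (w)}


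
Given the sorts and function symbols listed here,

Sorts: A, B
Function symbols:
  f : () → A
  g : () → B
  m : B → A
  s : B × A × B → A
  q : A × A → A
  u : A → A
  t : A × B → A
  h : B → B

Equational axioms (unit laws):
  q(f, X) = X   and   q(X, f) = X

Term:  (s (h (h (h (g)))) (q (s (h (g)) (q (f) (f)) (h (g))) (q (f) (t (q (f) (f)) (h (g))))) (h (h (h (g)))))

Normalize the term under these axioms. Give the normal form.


normal form = (s (h (h (h (g)))) (q (s (h (g)) (f) (h (g))) (t (f) (h (g)))) (h (h (h (g)))))

1. (s (h (h (h (g)))) (q (s (h (g)) (q (f) (f)) (h (g))) (q (f) (t (q (f) (f)) (h (g))))) (h (h (h (g)))))  →  (s (h (h (h (g)))) (q (s (h (g)) (f) (h (g))) (q (f) (t (q (f) (f)) (h (g))))) (h (h (h (g)))))
2. (s (h (h (h (g)))) (q (s (h (g)) (f) (h (g))) (q (f) (t (q (f) (f)) (h (g))))) (h (h (h (g)))))  →  (s (h (h (h (g)))) (q (s (h (g)) (f) (h (g))) (t (q (f) (f)) (h (g)))) (h (h (h (g)))))
3. (s (h (h (h (g)))) (q (s (h (g)) (f) (h (g))) (t (q (f) (f)) (h (g)))) (h (h (h (g)))))  →  (s (h (h (h (g)))) (q (s (h (g)) (f) (h (g))) (t (f) (h (g)))) (h (h (h (g)))))


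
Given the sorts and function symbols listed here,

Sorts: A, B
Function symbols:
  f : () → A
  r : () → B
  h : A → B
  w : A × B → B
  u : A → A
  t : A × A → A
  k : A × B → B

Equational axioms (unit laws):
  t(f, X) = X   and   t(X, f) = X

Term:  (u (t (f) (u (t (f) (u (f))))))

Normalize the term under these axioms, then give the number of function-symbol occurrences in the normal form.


1. (u (t (f) (u (t (f) (u (f))))))  →  (u (u (t (f) (u (f)))))
2. (u (u (t (f) (u (f)))))  →  (u (u (u (f))))
normal form: (u (u (u (f))))

size = 4


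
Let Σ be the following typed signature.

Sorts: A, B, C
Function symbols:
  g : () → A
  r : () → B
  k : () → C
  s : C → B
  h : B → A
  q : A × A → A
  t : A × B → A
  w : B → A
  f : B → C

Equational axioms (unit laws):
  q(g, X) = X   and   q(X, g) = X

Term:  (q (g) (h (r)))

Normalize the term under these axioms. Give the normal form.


1. (q (g) (h (r)))  →  (h (r))

normal form = (h (r))


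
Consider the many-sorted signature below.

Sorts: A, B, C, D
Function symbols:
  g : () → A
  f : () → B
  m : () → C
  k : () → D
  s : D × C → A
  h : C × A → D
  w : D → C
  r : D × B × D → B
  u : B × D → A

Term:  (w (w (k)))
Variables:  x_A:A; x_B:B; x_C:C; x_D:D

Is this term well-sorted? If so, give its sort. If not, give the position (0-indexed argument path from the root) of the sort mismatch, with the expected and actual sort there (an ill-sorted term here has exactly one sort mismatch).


ill-sorted at position [0]: expected D, got C

    (k) : D
  (w (k)) : C
(w (w (k))) : ✗ arg 0 at [0] has sort C, expected D


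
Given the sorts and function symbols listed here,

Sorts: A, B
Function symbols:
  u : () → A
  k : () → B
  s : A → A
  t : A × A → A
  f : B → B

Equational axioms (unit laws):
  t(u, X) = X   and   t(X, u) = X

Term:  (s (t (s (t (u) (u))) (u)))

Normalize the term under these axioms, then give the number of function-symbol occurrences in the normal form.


size = 3

1. (s (t (s (t (u) (u))) (u)))  →  (s (s (t (u) (u))))
2. (s (s (t (u) (u))))  →  (s (s (u)))
normal form: (s (s (u)))


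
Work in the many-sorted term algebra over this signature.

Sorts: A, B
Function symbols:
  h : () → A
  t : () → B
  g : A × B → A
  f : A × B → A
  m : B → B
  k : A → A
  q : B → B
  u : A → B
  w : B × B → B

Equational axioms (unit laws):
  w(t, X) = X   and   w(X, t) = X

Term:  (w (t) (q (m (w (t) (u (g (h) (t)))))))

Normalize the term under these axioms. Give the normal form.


1. (w (t) (q (m (w (t) (u (g (h) (t)))))))  →  (q (m (w (t) (u (g (h) (t))))))
2. (q (m (w (t) (u (g (h) (t))))))  →  (q (m (u (g (h) (t)))))

normal form = (q (m (u (g (h) (t)))))


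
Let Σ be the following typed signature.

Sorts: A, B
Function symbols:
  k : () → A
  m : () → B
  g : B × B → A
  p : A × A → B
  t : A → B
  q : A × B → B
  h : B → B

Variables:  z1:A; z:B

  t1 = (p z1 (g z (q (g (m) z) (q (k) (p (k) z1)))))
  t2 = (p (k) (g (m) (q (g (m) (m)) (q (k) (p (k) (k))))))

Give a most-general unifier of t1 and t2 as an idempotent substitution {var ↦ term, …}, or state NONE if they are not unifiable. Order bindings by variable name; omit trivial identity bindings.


{z ↦ (m), z1 ↦ (k)}


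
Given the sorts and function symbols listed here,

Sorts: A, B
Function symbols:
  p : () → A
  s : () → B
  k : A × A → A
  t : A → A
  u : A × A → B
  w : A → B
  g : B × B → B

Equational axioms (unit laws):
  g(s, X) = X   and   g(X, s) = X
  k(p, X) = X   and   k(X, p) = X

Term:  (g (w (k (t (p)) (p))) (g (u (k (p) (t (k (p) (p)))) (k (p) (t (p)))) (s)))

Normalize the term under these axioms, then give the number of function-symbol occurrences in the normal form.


1. (g (w (k (t (p)) (p))) (g (u (k (p) (t (k (p) (p)))) (k (p) (t (p)))) (s)))  →  (g (w (t (p))) (g (u (k (p) (t (k (p) (p)))) (k (p) (t (p)))) (s)))
2. (g (w (t (p))) (g (u (k (p) (t (k (p) (p)))) (k (p) (t (p)))) (s)))  →  (g (w (t (p))) (u (k (p) (t (k (p) (p)))) (k (p) (t (p)))))
3. (g (w (t (p))) (u (k (p) (t (k (p) (p)))) (k (p) (t (p)))))  →  (g (w (t (p))) (u (t (k (p) (p))) (k (p) (t (p)))))
4. (g (w (t (p))) (u (t (k (p) (p))) (k (p) (t (p)))))  →  (g (w (t (p))) (u (t (p)) (k (p) (t (p)))))
5. (g (w (t (p))) (u (t (p)) (k (p) (t (p)))))  →  (g (w (t (p))) (u (t (p)) (t (p))))
normal form: (g (w (t (p))) (u (t (p)) (t (p))))

size = 9


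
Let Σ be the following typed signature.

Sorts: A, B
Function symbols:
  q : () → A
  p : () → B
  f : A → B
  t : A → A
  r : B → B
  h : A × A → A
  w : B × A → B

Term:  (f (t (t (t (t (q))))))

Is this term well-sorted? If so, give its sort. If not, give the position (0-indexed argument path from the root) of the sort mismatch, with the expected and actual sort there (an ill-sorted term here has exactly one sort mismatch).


          (q) : A
        (t (q)) : A
      (t (t (q))) : A
    (t (t (t (q)))) : A
  (t (t (t (t (q))))) : A
(f (t (t (t (t (q)))))) : B

well-sorted; sort = B


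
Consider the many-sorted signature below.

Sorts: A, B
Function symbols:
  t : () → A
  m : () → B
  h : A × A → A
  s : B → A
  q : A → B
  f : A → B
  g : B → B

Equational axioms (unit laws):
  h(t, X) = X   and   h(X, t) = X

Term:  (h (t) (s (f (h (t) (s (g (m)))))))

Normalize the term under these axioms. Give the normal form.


normal form = (s (f (s (g (m)))))

1. (h (t) (s (f (h (t) (s (g (m)))))))  →  (s (f (h (t) (s (g (m))))))
2. (s (f (h (t) (s (g (m))))))  →  (s (f (s (g (m)))))


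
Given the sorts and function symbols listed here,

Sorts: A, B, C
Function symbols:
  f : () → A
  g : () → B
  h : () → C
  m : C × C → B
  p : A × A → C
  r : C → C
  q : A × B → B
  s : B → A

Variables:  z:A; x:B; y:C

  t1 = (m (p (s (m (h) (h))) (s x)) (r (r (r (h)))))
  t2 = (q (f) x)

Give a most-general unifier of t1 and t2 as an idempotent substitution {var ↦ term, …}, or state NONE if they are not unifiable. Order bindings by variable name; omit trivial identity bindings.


NONE (not unifiable)

head clash or occurs-check failure — not unifiable


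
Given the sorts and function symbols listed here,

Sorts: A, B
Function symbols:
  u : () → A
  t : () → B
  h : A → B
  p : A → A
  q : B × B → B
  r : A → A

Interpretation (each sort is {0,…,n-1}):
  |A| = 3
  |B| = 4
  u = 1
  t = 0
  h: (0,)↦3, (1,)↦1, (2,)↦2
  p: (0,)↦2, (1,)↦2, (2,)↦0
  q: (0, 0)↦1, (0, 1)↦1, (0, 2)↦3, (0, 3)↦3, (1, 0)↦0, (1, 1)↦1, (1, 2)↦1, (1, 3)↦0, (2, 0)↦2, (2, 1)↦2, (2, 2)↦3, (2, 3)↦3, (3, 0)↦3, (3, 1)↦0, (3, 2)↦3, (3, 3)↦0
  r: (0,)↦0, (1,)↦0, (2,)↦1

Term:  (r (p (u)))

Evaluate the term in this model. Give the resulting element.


  u = 1
  (p (u)) = p(1,) = 2
  (r (p (u))) = r(2,) = 1

value = 1


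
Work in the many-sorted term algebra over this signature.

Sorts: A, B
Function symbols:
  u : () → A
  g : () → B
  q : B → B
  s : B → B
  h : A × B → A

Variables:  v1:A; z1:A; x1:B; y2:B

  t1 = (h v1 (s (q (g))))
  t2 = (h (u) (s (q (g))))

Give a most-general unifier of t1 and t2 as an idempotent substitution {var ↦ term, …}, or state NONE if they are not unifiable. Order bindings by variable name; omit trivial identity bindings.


{v1 ↦ (u)}


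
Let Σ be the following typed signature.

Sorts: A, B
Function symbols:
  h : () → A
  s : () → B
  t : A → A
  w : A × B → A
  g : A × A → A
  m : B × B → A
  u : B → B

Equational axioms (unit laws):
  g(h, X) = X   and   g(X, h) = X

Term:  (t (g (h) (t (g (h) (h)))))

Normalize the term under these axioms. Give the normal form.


normal form = (t (t (h)))

1. (t (g (h) (t (g (h) (h)))))  →  (t (t (g (h) (h))))
2. (t (t (g (h) (h))))  →  (t (t (h)))


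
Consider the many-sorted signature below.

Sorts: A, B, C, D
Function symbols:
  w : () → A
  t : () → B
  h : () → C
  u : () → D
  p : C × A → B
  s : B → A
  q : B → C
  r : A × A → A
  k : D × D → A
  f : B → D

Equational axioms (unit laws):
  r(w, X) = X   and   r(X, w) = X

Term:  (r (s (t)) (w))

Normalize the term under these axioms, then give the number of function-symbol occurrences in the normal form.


size = 2

1. (r (s (t)) (w))  →  (s (t))
normal form: (s (t))


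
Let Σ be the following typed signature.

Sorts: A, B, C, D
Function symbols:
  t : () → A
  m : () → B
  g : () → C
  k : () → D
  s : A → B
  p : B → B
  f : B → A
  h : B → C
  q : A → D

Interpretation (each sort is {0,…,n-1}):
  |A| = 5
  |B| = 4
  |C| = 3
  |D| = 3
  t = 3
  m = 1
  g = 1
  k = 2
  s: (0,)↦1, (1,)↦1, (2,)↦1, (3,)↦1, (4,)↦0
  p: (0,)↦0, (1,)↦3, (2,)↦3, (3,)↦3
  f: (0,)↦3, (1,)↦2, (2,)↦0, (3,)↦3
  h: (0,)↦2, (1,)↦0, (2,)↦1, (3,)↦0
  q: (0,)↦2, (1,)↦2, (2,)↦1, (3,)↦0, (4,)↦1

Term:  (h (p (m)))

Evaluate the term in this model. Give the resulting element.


value = 0

  m = 1
  (p (m)) = p(1,) = 3
  (h (p (m))) = h(3,) = 0


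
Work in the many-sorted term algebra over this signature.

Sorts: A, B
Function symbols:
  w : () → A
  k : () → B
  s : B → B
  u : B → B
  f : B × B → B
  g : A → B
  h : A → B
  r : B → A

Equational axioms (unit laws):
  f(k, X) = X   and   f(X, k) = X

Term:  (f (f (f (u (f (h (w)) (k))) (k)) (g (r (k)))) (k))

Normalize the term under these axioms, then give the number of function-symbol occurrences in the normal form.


1. (f (f (f (u (f (h (w)) (k))) (k)) (g (r (k)))) (k))  →  (f (f (u (f (h (w)) (k))) (k)) (g (r (k))))
2. (f (f (u (f (h (w)) (k))) (k)) (g (r (k))))  →  (f (u (f (h (w)) (k))) (g (r (k))))
3. (f (u (f (h (w)) (k))) (g (r (k))))  →  (f (u (h (w))) (g (r (k))))
normal form: (f (u (h (w))) (g (r (k))))

size = 7


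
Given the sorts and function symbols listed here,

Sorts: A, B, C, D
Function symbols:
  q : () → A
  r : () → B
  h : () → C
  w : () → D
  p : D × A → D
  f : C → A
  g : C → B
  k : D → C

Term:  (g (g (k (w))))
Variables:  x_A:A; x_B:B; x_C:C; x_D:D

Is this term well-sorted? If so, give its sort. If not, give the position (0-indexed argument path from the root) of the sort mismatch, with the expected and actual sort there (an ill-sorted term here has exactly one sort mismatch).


ill-sorted at position [0]: expected C, got B

      (w) : D
    (k (w)) : C
  (g (k (w))) : B
(g (g (k (w)))) : ✗ arg 0 at [0] has sort B, expected C


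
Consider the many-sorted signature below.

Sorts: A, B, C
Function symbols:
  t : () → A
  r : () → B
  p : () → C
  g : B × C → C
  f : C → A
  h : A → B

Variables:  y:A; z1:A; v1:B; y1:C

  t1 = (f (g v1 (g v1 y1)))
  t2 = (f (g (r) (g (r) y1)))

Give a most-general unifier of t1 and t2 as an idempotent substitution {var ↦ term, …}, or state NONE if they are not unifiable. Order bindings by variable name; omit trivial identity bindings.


{v1 ↦ (r)}


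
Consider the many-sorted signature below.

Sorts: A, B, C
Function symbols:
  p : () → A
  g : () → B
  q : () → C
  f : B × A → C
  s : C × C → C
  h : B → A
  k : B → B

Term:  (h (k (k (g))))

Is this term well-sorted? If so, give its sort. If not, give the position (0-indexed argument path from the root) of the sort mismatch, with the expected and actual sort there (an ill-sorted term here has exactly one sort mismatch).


      (g) : B
    (k (g)) : B
  (k (k (g))) : B
(h (k (k (g)))) : A

well-sorted; sort = A


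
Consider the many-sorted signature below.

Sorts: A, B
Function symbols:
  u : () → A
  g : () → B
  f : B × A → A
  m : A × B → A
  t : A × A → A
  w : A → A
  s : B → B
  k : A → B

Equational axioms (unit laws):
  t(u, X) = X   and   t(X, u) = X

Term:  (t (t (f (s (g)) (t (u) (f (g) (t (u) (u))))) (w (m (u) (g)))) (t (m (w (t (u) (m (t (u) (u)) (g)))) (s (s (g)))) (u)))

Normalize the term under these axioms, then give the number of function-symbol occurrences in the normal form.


1. (t (t (f (s (g)) (t (u) (f (g) (t (u) (u))))) (w (m (u) (g)))) (t (m (w (t (u) (m (t (u) (u)) (g)))) (s (s (g)))) (u)))  →  (t (t (f (s (g)) (f (g) (t (u) (u)))) (w (m (u) (g)))) (t (m (w (t (u) (m (t (u) (u)) (g)))) (s (s (g)))) (u)))
2. (t (t (f (s (g)) (f (g) (t (u) (u)))) (w (m (u) (g)))) (t (m (w (t (u) (m (t (u) (u)) (g)))) (s (s (g)))) (u)))  →  (t (t (f (s (g)) (f (g) (u))) (w (m (u) (g)))) (t (m (w (t (u) (m (t (u) (u)) (g)))) (s (s (g)))) (u)))
3. (t (t (f (s (g)) (f (g) (u))) (w (m (u) (g)))) (t (m (w (t (u) (m (t (u) (u)) (g)))) (s (s (g)))) (u)))  →  (t (t (f (s (g)) (f (g) (u))) (w (m (u) (g)))) (m (w (t (u) (m (t (u) (u)) (g)))) (s (s (g)))))
4. (t (t (f (s (g)) (f (g) (u))) (w (m (u) (g)))) (m (w (t (u) (m (t (u) (u)) (g)))) (s (s (g)))))  →  (t (t (f (s (g)) (f (g) (u))) (w (m (u) (g)))) (m (w (m (t (u) (u)) (g))) (s (s (g)))))
5. (t (t (f (s (g)) (f (g) (u))) (w (m (u) (g)))) (m (w (m (t (u) (u)) (g))) (s (s (g)))))  →  (t (t (f (s (g)) (f (g) (u))) (w (m (u) (g)))) (m (w (m (u) (g))) (s (s (g)))))
normal form: (t (t (f (s (g)) (f (g) (u))) (w (m (u) (g)))) (m (w (m (u) (g))) (s (s (g)))))

size = 20


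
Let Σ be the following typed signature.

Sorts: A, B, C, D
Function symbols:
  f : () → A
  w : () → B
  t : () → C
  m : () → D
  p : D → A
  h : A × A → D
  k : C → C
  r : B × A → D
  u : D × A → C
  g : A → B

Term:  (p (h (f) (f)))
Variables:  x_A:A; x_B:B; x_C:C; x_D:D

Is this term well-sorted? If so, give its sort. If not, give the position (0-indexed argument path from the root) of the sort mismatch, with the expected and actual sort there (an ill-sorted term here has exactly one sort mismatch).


well-sorted; sort = A

    (f) : A
    (f) : A
  (h (f) (f)) : D
(p (h (f) (f))) : A


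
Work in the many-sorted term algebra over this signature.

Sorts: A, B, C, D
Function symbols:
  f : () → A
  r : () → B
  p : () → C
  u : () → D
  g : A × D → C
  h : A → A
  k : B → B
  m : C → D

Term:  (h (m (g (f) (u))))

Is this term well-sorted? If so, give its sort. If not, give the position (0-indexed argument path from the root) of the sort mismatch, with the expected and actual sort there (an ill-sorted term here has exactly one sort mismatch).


ill-sorted at position [0]: expected A, got D

      (f) : A
      (u) : D
    (g (f) (u)) : C
  (m (g (f) (u))) : D
(h (m (g (f) (u)))) : ✗ arg 0 at [0] has sort D, expected A


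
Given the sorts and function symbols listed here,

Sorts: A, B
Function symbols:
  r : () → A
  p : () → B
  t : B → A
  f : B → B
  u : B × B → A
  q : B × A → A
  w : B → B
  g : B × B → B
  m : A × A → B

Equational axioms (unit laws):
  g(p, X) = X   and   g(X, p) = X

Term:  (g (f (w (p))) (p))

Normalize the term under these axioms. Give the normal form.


normal form = (f (w (p)))

1. (g (f (w (p))) (p))  →  (f (w (p)))


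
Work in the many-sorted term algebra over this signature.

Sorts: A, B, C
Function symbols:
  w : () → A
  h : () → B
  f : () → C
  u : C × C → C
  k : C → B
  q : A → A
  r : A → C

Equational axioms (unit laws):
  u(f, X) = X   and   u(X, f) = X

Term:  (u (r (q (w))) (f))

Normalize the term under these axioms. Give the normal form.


1. (u (r (q (w))) (f))  →  (r (q (w)))

normal form = (r (q (w)))


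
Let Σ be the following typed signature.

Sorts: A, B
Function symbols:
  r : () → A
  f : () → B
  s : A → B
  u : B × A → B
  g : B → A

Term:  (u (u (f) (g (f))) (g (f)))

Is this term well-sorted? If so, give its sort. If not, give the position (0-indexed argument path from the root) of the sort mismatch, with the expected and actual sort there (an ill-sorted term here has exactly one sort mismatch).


well-sorted; sort = B

    (f) : B
      (f) : B
    (g (f)) : A
  (u (f) (g (f))) : B
    (f) : B
  (g (f)) : A
(u (u (f) (g (f))) (g (f))) : B


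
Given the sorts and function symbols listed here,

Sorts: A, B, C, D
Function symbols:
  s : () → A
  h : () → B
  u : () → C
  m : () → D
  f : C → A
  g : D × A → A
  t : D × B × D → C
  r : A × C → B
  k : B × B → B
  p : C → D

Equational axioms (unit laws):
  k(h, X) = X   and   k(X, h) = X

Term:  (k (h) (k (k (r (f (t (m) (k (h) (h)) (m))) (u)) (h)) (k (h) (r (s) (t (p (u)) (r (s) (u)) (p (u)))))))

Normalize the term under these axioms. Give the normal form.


normal form = (k (r (f (t (m) (h) (m))) (u)) (r (s) (t (p (u)) (r (s) (u)) (p (u)))))

1. (k (h) (k (k (r (f (t (m) (k (h) (h)) (m))) (u)) (h)) (k (h) (r (s) (t (p (u)) (r (s) (u)) (p (u)))))))  →  (k (k (r (f (t (m) (k (h) (h)) (m))) (u)) (h)) (k (h) (r (s) (t (p (u)) (r (s) (u)) (p (u))))))
2. (k (k (r (f (t (m) (k (h) (h)) (m))) (u)) (h)) (k (h) (r (s) (t (p (u)) (r (s) (u)) (p (u))))))  →  (k (r (f (t (m) (k (h) (h)) (m))) (u)) (k (h) (r (s) (t (p (u)) (r (s) (u)) (p (u))))))
3. (k (r (f (t (m) (k (h) (h)) (m))) (u)) (k (h) (r (s) (t (p (u)) (r (s) (u)) (p (u))))))  →  (k (r (f (t (m) (h) (m))) (u)) (k (h) (r (s) (t (p (u)) (r (s) (u)) (p (u))))))
4. (k (r (f (t (m) (h) (m))) (u)) (k (h) (r (s) (t (p (u)) (r (s) (u)) (p (u))))))  →  (k (r (f (t (m) (h) (m))) (u)) (r (s) (t (p (u)) (r (s) (u)) (p (u)))))


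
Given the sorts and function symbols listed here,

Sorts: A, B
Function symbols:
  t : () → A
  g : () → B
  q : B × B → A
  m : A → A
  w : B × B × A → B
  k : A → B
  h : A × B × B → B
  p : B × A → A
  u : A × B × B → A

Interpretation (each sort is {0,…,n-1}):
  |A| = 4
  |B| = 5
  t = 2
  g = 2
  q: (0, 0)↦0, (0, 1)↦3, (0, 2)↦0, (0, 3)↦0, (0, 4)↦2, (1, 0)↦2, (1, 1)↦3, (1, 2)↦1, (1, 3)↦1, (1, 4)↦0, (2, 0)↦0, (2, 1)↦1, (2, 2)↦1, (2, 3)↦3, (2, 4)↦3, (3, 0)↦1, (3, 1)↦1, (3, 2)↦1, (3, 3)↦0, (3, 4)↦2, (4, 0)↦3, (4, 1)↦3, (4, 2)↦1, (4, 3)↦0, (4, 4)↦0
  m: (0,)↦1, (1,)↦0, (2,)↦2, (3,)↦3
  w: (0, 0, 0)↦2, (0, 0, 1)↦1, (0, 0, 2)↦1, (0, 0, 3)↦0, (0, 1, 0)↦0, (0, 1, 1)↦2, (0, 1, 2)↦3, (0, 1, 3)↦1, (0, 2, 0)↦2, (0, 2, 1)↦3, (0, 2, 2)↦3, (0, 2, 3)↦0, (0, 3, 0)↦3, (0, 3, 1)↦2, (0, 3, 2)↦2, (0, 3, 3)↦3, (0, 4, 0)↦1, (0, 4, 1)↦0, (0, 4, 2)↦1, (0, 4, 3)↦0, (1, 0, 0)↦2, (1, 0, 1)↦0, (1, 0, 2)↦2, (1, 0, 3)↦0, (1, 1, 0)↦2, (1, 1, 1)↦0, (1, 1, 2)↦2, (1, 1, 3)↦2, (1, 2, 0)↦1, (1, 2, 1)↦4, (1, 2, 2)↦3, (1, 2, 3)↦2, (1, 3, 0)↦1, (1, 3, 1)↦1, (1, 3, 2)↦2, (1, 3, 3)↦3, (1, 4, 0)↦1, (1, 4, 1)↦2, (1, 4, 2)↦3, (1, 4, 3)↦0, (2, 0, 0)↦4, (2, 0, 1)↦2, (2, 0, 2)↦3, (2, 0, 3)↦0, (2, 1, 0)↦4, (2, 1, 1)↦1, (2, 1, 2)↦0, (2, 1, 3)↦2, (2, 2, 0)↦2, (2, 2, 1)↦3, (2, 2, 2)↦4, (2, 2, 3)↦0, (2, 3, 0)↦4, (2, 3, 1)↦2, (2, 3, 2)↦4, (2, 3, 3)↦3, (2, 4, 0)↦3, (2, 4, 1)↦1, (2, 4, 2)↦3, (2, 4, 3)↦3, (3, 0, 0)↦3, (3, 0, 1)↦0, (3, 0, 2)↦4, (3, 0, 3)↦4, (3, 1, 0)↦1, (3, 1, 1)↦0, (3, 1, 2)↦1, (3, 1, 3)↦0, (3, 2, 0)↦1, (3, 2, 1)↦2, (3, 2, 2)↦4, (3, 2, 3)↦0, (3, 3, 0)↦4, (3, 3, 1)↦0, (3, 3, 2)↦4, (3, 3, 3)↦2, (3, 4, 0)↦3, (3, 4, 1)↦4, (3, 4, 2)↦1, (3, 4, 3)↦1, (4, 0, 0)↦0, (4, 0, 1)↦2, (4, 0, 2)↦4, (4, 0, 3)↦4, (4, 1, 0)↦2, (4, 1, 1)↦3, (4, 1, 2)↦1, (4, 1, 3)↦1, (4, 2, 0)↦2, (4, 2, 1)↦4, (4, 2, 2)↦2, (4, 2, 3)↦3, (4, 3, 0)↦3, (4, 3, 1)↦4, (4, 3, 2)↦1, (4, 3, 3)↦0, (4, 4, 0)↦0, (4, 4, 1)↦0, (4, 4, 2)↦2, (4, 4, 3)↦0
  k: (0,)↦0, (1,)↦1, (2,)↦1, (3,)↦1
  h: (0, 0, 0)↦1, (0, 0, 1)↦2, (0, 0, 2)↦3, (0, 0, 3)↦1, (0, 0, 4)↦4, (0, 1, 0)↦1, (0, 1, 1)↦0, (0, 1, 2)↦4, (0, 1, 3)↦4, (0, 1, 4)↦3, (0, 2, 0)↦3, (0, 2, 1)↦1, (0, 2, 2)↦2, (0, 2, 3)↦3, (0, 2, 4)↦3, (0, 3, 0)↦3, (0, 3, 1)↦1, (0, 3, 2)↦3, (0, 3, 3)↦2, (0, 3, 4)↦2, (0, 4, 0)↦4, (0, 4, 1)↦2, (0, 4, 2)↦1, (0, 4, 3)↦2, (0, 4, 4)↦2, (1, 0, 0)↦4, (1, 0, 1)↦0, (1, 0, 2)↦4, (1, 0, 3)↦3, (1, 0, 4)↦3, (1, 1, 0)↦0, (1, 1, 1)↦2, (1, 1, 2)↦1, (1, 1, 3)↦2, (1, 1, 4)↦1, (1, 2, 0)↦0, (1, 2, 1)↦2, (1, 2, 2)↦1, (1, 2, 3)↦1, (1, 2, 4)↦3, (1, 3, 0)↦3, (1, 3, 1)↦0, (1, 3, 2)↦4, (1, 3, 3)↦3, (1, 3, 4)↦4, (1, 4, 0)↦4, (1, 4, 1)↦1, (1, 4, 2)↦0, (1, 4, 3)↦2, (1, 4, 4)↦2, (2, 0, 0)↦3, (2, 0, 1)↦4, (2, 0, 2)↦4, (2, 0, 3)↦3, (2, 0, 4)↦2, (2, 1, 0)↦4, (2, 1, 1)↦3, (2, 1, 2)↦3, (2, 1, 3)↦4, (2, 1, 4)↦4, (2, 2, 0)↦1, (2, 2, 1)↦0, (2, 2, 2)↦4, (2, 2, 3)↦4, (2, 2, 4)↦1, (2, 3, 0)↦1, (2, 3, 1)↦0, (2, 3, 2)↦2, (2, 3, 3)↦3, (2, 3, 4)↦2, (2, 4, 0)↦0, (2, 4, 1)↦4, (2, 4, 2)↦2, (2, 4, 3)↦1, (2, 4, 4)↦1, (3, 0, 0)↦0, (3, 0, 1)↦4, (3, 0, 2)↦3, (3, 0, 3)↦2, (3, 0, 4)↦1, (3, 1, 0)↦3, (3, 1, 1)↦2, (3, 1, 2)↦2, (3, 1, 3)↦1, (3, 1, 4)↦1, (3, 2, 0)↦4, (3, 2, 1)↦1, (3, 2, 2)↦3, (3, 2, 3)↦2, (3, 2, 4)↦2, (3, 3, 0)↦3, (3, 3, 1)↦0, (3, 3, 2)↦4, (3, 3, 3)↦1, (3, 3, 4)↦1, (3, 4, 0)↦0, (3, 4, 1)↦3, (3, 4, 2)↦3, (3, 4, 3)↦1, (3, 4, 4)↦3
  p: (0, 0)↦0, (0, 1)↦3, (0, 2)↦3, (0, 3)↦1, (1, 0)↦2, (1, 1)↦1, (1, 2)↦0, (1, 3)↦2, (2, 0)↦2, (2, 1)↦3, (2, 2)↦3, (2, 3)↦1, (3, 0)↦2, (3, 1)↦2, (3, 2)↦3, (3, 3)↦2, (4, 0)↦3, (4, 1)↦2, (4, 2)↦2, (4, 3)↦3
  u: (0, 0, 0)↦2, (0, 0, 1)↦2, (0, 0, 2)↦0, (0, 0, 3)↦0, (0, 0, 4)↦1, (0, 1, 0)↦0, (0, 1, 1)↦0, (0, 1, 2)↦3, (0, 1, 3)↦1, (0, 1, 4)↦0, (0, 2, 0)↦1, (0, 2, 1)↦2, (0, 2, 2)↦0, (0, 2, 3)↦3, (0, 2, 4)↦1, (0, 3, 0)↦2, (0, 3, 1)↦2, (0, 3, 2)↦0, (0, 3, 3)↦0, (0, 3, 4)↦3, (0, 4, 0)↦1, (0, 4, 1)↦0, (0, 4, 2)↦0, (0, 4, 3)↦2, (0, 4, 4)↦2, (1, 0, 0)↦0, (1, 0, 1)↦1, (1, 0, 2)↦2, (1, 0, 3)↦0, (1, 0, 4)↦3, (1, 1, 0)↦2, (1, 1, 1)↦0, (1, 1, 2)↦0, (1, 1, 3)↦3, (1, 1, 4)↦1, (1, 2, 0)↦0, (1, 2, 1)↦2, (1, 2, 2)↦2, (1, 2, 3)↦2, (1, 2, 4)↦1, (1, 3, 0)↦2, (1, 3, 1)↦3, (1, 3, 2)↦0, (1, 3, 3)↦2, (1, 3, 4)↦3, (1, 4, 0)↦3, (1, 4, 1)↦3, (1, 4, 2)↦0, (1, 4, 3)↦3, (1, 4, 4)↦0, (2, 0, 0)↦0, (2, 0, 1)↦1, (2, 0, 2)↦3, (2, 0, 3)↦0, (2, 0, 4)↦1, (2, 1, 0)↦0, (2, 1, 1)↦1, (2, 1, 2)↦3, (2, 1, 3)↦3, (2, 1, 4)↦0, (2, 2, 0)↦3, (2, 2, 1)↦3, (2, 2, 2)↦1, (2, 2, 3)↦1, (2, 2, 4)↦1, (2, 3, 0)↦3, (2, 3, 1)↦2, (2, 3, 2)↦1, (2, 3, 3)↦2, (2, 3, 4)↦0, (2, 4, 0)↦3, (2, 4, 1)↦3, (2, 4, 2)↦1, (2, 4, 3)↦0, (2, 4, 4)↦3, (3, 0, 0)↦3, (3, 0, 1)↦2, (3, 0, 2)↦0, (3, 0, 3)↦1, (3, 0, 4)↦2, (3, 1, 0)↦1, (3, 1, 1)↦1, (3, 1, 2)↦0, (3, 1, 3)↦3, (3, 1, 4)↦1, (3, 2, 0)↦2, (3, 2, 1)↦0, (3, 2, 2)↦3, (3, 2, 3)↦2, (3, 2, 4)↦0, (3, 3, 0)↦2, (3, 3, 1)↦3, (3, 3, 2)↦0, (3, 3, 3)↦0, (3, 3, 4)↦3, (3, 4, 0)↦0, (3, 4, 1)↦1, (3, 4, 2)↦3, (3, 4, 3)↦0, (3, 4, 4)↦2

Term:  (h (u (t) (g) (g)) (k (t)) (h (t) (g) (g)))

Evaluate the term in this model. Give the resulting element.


value = 1

  t = 2
  g = 2
  g = 2
  (u (t) (g) (g)) = u(2, 2, 2) = 1
  t = 2
  (k (t)) = k(2,) = 1
  t = 2
  g = 2
  g = 2
  (h (t) (g) (g)) = h(2, 2, 2) = 4
  (h (u (t) (g) (g)) (k (t)) (h (t) (g) (g))) = h(1, 1, 4) = 1


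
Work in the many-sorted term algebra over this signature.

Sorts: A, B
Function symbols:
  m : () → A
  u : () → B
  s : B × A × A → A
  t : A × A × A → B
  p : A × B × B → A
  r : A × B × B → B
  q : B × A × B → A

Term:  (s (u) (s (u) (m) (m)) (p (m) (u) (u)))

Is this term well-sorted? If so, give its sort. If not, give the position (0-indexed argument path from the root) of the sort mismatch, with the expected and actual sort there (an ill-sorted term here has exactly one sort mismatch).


well-sorted; sort = A

  (u) : B
    (u) : B
    (m) : A
    (m) : A
  (s (u) (m) (m)) : A
    (m) : A
    (u) : B
    (u) : B
  (p (m) (u) (u)) : A
(s (u) (s (u) (m) (m)) (p (m) (u) (u))) : A
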